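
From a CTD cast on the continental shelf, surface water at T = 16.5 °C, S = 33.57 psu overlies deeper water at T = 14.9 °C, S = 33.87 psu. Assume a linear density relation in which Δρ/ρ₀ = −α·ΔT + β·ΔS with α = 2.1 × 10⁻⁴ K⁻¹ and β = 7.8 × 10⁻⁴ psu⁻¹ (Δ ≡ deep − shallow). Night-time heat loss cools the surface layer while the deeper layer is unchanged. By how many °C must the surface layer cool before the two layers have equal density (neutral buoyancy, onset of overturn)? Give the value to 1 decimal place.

2.7 °C

Neutral buoyancy requires Δρ = 0, i.e. −α(T_deep − T_surf′) + β(S_deep − S_surf) = 0.
T_surf′ = T_deep − (β/α)·ΔS = 14.9 − (7.8 × 10⁻⁴/2.1 × 10⁻⁴)·(+0.30) = 13.786 °C.
Cooling required: 16.5 − (13.786) = 2.714 °C.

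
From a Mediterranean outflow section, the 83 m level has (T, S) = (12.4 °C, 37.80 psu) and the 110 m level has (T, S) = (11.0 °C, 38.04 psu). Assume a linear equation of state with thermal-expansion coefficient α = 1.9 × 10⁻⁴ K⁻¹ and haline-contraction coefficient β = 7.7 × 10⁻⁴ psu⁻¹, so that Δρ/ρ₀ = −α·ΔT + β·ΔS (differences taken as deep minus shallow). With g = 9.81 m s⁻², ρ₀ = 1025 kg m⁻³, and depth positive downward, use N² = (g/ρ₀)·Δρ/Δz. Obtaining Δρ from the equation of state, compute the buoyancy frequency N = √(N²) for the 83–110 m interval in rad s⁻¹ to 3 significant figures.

ΔT = -1.4 K, ΔS = +0.24 psu (deep − shallow).
Δρ/ρ₀ = −αΔT + βΔS = 2.66 × 10⁻⁴ + 1.848 × 10⁻⁴ = 4.508 × 10⁻⁴, so Δρ ≈ 0.4621 kg m⁻³.
N² = (g/ρ₀)·Δρ/Δz = g·(Δρ/ρ₀)/Δz = 9.81 × 4.508 × 10⁻⁴ / 27 = 1.6379 × 10⁻⁴ s⁻².
N = √(1.6379 × 10⁻⁴) = 0.012798 rad s⁻¹ ≈ 0.0128 rad s⁻¹.

0.0128 rad s⁻¹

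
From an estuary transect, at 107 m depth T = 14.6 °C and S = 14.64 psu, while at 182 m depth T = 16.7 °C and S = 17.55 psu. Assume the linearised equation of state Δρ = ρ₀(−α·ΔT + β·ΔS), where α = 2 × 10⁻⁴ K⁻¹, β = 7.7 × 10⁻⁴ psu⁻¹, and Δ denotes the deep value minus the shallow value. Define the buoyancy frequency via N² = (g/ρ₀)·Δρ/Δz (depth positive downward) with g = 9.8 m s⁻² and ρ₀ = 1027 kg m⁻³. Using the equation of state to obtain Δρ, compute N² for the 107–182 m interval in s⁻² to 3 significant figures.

2.38 × 10⁻⁴ s⁻²

ΔT = +2.1 K, ΔS = +2.91 psu (deep − shallow).
Δρ/ρ₀ = −αΔT + βΔS = -4.20 × 10⁻⁴ + 2.2407 × 10⁻³ = 1.8207 × 10⁻³, so Δρ ≈ 1.870 kg m⁻³.
N² = (g/ρ₀)·Δρ/Δz = g·(Δρ/ρ₀)/Δz = 9.8 × 1.8207 × 10⁻³ / 75 = 2.3790 × 10⁻⁴ s⁻² ≈ 2.38 × 10⁻⁴ s⁻².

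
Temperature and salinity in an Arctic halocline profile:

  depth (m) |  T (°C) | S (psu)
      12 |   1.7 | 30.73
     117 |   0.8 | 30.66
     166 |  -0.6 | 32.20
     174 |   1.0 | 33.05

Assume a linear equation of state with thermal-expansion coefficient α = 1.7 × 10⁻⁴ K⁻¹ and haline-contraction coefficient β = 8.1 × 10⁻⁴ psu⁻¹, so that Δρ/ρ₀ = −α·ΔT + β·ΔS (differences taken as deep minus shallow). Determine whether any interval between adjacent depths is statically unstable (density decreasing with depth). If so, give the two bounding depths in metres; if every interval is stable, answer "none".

none

Evaluate Δρ/ρ₀ = −αΔT + βΔS across each adjacent pair:
  12–117 m: −αΔT+βΔS = −(1.7 × 10⁻⁴)(-0.9)+(8.1 × 10⁻⁴)(-0.07) = 9.6 × 10⁻⁵ → stable
  117–166 m: −αΔT+βΔS = −(1.7 × 10⁻⁴)(-1.4)+(8.1 × 10⁻⁴)(+1.54) = 1.5 × 10⁻³ → stable
  166–174 m: −αΔT+βΔS = −(1.7 × 10⁻⁴)(+1.6)+(8.1 × 10⁻⁴)(+0.85) = 4.2 × 10⁻⁴ → stable
Every interval has Δρ > 0: the column is stably stratified throughout.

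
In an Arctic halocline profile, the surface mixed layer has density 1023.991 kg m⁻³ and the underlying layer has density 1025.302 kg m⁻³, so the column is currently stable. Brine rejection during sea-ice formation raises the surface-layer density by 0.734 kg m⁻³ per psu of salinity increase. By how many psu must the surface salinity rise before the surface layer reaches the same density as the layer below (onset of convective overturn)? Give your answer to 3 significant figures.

1.79 psu

Density deficit of the surface layer: 1025.302 − 1023.991 = 1.311 kg m⁻³.
Required change = 1.311 / 0.734 = 1.79 psu.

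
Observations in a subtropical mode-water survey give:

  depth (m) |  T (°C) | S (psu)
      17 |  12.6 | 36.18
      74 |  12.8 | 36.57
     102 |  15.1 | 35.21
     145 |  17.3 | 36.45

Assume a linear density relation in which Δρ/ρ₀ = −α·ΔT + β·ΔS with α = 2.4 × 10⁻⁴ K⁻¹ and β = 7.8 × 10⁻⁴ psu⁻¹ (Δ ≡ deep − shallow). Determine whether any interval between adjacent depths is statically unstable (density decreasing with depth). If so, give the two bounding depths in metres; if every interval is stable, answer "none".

74–102 m

Evaluate Δρ/ρ₀ = −αΔT + βΔS across each adjacent pair:
  17–74 m: −αΔT+βΔS = −(2.4 × 10⁻⁴)(+0.2)+(7.8 × 10⁻⁴)(+0.39) = 2.6 × 10⁻⁴ → stable
  74–102 m: −αΔT+βΔS = −(2.4 × 10⁻⁴)(+2.3)+(7.8 × 10⁻⁴)(-1.36) = -1.6 × 10⁻³ → UNSTABLE
  102–145 m: −αΔT+βΔS = −(2.4 × 10⁻⁴)(+2.2)+(7.8 × 10⁻⁴)(+1.24) = 4.4 × 10⁻⁴ → stable
The 74–102 m interval has Δρ < 0: lighter water underlies denser water.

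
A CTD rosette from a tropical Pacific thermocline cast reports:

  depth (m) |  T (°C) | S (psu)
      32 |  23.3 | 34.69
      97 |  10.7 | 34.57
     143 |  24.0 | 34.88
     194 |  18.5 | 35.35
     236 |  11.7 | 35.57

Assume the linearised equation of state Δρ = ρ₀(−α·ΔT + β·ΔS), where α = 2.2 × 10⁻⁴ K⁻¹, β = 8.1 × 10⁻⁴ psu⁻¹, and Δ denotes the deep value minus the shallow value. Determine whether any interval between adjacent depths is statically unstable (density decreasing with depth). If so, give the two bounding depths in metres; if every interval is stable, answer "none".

97–143 m

Evaluate Δρ/ρ₀ = −αΔT + βΔS across each adjacent pair:
  32–97 m: −αΔT+βΔS = −(2.2 × 10⁻⁴)(-12.6)+(8.1 × 10⁻⁴)(-0.12) = 2.7 × 10⁻³ → stable
  97–143 m: −αΔT+βΔS = −(2.2 × 10⁻⁴)(+13.3)+(8.1 × 10⁻⁴)(+0.31) = -2.7 × 10⁻³ → UNSTABLE
  143–194 m: −αΔT+βΔS = −(2.2 × 10⁻⁴)(-5.5)+(8.1 × 10⁻⁴)(+0.47) = 1.6 × 10⁻³ → stable
  194–236 m: −αΔT+βΔS = −(2.2 × 10⁻⁴)(-6.8)+(8.1 × 10⁻⁴)(+0.22) = 1.7 × 10⁻³ → stable
The 97–143 m interval has Δρ < 0: lighter water underlies denser water.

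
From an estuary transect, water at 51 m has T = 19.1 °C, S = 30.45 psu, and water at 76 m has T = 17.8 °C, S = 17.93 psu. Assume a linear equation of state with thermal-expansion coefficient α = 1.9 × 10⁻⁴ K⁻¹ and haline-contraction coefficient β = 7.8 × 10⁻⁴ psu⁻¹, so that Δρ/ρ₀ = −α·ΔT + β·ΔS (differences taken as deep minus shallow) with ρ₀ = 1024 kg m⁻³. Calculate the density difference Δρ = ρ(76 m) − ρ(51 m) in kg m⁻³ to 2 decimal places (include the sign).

-9.75 kg m⁻³

ΔT = -1.3 K, ΔS = -12.52 psu (deep − shallow).
Δρ/ρ₀ = −(1.9 × 10⁻⁴)(-1.3) + (7.8 × 10⁻⁴)(-12.52) = -9.5186 × 10⁻³.
Δρ = 1024 × (-9.5186 × 10⁻³) = -9.75 kg m⁻³.
Negative Δρ: lighter below, statically unstable.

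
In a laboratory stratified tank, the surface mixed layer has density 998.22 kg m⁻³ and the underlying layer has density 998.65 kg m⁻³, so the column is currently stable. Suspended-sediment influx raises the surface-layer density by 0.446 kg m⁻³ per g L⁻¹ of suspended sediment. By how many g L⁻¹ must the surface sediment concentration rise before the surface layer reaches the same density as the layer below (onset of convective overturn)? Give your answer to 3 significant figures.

0.964 g L⁻¹

Density deficit of the surface layer: 998.65 − 998.22 = 0.43 kg m⁻³.
Required change = 0.43 / 0.446 = 0.964 g L⁻¹.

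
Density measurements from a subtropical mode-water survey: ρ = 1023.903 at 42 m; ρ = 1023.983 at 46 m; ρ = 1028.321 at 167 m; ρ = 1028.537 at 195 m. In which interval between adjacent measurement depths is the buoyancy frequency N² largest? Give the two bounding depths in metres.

Compute the density gradient over each adjacent pair:
  42–46 m: Δρ/Δz = 0.080/4 = 0.020 kg m⁻⁴
  46–167 m: Δρ/Δz = 4.338/121 = 0.036 kg m⁻⁴
  167–195 m: Δρ/Δz = 0.216/28 = 7.7 × 10⁻³ kg m⁻⁴
The largest gradient is in the 46–167 m interval — the pycnocline.

46–167 m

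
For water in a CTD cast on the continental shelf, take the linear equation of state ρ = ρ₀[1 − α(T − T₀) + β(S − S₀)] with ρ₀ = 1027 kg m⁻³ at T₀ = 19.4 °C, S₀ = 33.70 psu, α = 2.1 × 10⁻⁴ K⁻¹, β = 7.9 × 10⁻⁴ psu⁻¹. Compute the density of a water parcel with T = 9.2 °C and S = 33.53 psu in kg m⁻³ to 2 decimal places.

T − T₀ = -10.2 K, S − S₀ = -0.17 psu.
Bracket = 1 − α·(-10.2) + β·(-0.17) = 1 + (2.0077 × 10⁻³) = 1.0020077.
ρ = 1027 × 1.0020077 = 1029.06 kg m⁻³.

1029.06 kg m⁻³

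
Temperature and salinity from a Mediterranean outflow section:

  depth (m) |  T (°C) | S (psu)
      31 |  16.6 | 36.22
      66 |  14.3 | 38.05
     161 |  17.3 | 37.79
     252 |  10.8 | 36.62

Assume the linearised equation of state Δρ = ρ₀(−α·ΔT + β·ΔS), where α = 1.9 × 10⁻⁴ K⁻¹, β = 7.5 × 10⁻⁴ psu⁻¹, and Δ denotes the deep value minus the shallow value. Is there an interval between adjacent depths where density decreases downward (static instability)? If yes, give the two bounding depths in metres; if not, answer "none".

66–161 m

Evaluate Δρ/ρ₀ = −αΔT + βΔS across each adjacent pair:
  31–66 m: −αΔT+βΔS = −(1.9 × 10⁻⁴)(-2.3)+(7.5 × 10⁻⁴)(+1.83) = 1.8 × 10⁻³ → stable
  66–161 m: −αΔT+βΔS = −(1.9 × 10⁻⁴)(+3.0)+(7.5 × 10⁻⁴)(-0.26) = -7.7 × 10⁻⁴ → UNSTABLE
  161–252 m: −αΔT+βΔS = −(1.9 × 10⁻⁴)(-6.5)+(7.5 × 10⁻⁴)(-1.17) = 3.6 × 10⁻⁴ → stable
The 66–161 m interval has Δρ < 0: lighter water underlies denser water.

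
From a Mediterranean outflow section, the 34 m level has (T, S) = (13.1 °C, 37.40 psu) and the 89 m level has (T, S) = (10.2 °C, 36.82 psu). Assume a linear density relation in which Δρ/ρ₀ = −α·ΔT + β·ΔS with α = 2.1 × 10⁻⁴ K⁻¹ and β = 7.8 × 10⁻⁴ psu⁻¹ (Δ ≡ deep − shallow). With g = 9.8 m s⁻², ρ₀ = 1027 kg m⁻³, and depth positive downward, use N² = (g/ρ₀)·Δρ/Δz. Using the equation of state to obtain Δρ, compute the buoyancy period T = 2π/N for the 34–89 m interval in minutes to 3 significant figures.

19.8 min

ΔT = -2.9 K, ΔS = -0.58 psu (deep − shallow).
Δρ/ρ₀ = −αΔT + βΔS = 6.09 × 10⁻⁴ − 4.524 × 10⁻⁴ = 1.566 × 10⁻⁴, so Δρ ≈ 0.1608 kg m⁻³.
N² = (g/ρ₀)·Δρ/Δz = g·(Δρ/ρ₀)/Δz = 9.8 × 1.566 × 10⁻⁴ / 55 = 2.7903 × 10⁻⁵ s⁻².
N = √(2.7903 × 10⁻⁵) = 5.2823 × 10⁻³ rad s⁻¹ → T = 2π/N = 1.1895 × 10³ s = 19.825 min ≈ 19.8 min.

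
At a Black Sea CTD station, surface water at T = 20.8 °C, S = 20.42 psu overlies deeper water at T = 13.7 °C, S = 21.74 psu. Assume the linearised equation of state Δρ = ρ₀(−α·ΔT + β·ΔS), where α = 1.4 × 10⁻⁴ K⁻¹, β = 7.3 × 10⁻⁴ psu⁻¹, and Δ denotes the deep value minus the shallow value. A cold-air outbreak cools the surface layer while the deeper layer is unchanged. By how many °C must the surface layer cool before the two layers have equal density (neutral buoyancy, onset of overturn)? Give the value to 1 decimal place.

14.0 °C

Neutral buoyancy requires Δρ = 0, i.e. −α(T_deep − T_surf′) + β(S_deep − S_surf) = 0.
T_surf′ = T_deep − (β/α)·ΔS = 13.7 − (7.3 × 10⁻⁴/1.4 × 10⁻⁴)·(+1.32) = 6.817 °C.
Cooling required: 20.8 − (6.817) = 13.983 °C.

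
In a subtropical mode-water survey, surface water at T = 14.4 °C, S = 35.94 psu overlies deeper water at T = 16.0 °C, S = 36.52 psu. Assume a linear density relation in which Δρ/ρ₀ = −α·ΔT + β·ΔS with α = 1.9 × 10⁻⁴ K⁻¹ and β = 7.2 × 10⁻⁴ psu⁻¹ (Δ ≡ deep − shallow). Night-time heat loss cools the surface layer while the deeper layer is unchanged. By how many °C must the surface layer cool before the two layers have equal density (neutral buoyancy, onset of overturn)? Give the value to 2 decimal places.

0.60 °C

Neutral buoyancy requires Δρ = 0, i.e. −α(T_deep − T_surf′) + β(S_deep − S_surf) = 0.
T_surf′ = T_deep − (β/α)·ΔS = 16.0 − (7.2 × 10⁻⁴/1.9 × 10⁻⁴)·(+0.58) = 13.8021 °C.
Cooling required: 14.4 − (13.8021) = 0.5979 °C.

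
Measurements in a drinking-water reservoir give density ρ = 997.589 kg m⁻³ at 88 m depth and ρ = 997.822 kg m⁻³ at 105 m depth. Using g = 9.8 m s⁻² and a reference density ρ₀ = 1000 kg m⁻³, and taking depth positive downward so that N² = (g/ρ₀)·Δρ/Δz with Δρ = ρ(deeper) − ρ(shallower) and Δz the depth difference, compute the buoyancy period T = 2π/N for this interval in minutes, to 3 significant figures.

Δρ = 997.822 − 997.589 = 0.233 kg m⁻³ over Δz = 105 − 88 = 17 m.
N² = (9.8/1000) × (0.233/17) = 1.3432 × 10⁻⁴ s⁻².
N = √(1.3432 × 10⁻⁴) = 0.011590 rad s⁻¹, so T = 2π/N = 542.12 s = 9.0353 min ≈ 9.04 min.

9.04 min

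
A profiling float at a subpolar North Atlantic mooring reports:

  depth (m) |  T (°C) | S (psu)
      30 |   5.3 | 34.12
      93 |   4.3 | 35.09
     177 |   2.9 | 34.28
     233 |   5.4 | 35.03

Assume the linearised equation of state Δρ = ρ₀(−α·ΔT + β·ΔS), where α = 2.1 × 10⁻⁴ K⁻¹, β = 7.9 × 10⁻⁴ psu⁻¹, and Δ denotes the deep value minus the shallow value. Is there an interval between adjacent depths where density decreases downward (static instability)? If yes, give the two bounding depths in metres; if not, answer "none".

93–177 m

Evaluate Δρ/ρ₀ = −αΔT + βΔS across each adjacent pair:
  30–93 m: −αΔT+βΔS = −(2.1 × 10⁻⁴)(-1.0)+(7.9 × 10⁻⁴)(+0.97) = 9.8 × 10⁻⁴ → stable
  93–177 m: −αΔT+βΔS = −(2.1 × 10⁻⁴)(-1.4)+(7.9 × 10⁻⁴)(-0.81) = -3.5 × 10⁻⁴ → UNSTABLE
  177–233 m: −αΔT+βΔS = −(2.1 × 10⁻⁴)(+2.5)+(7.9 × 10⁻⁴)(+0.75) = 6.7 × 10⁻⁵ → stable
The 93–177 m interval has Δρ < 0: lighter water underlies denser water.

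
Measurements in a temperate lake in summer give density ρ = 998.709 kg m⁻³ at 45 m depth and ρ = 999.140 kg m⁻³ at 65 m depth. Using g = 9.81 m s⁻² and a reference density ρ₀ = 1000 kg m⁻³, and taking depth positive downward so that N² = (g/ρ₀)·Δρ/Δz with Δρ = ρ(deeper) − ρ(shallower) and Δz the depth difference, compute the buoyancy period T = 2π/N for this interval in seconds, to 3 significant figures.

432 s

Δρ = 999.140 − 998.709 = 0.431 kg m⁻³ over Δz = 65 − 45 = 20 m.
N² = (9.81/1000) × (0.431/20) = 2.1141 × 10⁻⁴ s⁻².
N = √(2.1141 × 10⁻⁴) = 0.014540 rad s⁻¹, so T = 2π/N = 432.13 s ≈ 432 s.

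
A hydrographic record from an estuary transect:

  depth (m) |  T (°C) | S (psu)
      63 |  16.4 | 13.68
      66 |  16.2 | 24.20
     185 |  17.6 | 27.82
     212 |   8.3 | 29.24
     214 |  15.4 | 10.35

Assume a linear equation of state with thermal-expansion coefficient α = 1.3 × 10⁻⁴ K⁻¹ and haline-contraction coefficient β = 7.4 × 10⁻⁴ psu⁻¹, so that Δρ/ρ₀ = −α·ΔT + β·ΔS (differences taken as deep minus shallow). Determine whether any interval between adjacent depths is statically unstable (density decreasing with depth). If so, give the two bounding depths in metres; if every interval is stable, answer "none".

Evaluate Δρ/ρ₀ = −αΔT + βΔS across each adjacent pair:
  63–66 m: −αΔT+βΔS = −(1.3 × 10⁻⁴)(-0.2)+(7.4 × 10⁻⁴)(+10.52) = 7.8 × 10⁻³ → stable
  66–185 m: −αΔT+βΔS = −(1.3 × 10⁻⁴)(+1.4)+(7.4 × 10⁻⁴)(+3.62) = 2.5 × 10⁻³ → stable
  185–212 m: −αΔT+βΔS = −(1.3 × 10⁻⁴)(-9.3)+(7.4 × 10⁻⁴)(+1.42) = 2.3 × 10⁻³ → stable
  212–214 m: −αΔT+βΔS = −(1.3 × 10⁻⁴)(+7.1)+(7.4 × 10⁻⁴)(-18.89) = -0.015 → UNSTABLE
The 212–214 m interval has Δρ < 0: lighter water underlies denser water.

212–214 m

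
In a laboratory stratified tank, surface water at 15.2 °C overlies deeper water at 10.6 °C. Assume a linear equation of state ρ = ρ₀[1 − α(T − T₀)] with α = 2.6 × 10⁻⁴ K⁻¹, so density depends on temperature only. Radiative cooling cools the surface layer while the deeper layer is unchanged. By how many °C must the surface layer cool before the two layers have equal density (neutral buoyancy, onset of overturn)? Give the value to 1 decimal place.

4.6 °C

With temperature the only control, equal density requires T_surf′ = T_deep.
T_surf′ = 10.6 °C.
Cooling required: 15.2 − 10.6 = 4.6 °C.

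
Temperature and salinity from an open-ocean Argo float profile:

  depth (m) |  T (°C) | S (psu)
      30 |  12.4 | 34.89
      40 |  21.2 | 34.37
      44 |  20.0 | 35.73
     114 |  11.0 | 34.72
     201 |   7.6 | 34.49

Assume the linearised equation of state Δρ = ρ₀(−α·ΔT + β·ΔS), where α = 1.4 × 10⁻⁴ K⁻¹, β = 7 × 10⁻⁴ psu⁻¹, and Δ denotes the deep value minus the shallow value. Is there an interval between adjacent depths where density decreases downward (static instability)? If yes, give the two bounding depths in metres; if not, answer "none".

Evaluate Δρ/ρ₀ = −αΔT + βΔS across each adjacent pair:
  30–40 m: −αΔT+βΔS = −(1.4 × 10⁻⁴)(+8.8)+(7 × 10⁻⁴)(-0.52) = -1.6 × 10⁻³ → UNSTABLE
  40–44 m: −αΔT+βΔS = −(1.4 × 10⁻⁴)(-1.2)+(7 × 10⁻⁴)(+1.36) = 1.1 × 10⁻³ → stable
  44–114 m: −αΔT+βΔS = −(1.4 × 10⁻⁴)(-9.0)+(7 × 10⁻⁴)(-1.01) = 5.5 × 10⁻⁴ → stable
  114–201 m: −αΔT+βΔS = −(1.4 × 10⁻⁴)(-3.4)+(7 × 10⁻⁴)(-0.23) = 3.1 × 10⁻⁴ → stable
The 30–40 m interval has Δρ < 0: lighter water underlies denser water.

30–40 m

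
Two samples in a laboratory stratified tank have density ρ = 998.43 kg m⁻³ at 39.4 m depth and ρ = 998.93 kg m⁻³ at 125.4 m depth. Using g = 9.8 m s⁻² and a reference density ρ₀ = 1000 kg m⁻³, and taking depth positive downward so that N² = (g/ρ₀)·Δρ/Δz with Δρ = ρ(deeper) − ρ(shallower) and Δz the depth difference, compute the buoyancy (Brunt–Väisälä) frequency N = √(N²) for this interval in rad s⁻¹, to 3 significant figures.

7.55 × 10⁻³ rad s⁻¹

Δρ = 998.93 − 998.43 = 0.50 kg m⁻³ over Δz = 125.4 − 39.4 = 86 m.
N² = (9.8/1000) × (0.50/86) = 5.6977 × 10⁻⁵ s⁻².
N = √(5.6977 × 10⁻⁵) = 7.5483 × 10⁻³ rad s⁻¹ ≈ 7.55 × 10⁻³ rad s⁻¹.
A positive N² confirms static stability across the interval.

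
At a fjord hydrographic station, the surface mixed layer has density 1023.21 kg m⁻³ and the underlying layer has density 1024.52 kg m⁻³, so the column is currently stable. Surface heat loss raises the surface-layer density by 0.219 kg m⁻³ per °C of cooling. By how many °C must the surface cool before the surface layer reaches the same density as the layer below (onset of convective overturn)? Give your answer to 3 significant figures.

Density deficit of the surface layer: 1024.52 − 1023.21 = 1.31 kg m⁻³.
Required change = 1.31 / 0.219 = 5.98 °C.

5.98 °C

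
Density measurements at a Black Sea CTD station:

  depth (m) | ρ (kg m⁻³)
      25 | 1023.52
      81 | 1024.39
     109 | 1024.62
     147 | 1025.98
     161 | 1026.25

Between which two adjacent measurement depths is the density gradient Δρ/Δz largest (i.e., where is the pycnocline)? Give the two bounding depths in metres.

Compute the density gradient over each adjacent pair:
  25–81 m: Δρ/Δz = 0.87/56 = 0.016 kg m⁻⁴
  81–109 m: Δρ/Δz = 0.23/28 = 8.2 × 10⁻³ kg m⁻⁴
  109–147 m: Δρ/Δz = 1.36/38 = 0.036 kg m⁻⁴
  147–161 m: Δρ/Δz = 0.27/14 = 0.019 kg m⁻⁴
The largest gradient is in the 109–147 m interval — the pycnocline.

109–147 m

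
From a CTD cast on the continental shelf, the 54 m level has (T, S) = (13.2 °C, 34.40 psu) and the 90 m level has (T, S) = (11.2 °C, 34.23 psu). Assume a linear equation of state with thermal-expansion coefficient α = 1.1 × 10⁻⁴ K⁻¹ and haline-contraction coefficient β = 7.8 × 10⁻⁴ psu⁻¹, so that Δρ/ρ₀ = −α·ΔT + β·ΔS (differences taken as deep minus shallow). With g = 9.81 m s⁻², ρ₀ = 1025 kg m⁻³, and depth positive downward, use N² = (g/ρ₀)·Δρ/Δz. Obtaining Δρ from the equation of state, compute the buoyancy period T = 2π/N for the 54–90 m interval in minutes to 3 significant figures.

ΔT = -2.0 K, ΔS = -0.17 psu (deep − shallow).
Δρ/ρ₀ = −αΔT + βΔS = 2.20 × 10⁻⁴ − 1.326 × 10⁻⁴ = 8.74 × 10⁻⁵, so Δρ ≈ 0.08959 kg m⁻³.
N² = (g/ρ₀)·Δρ/Δz = g·(Δρ/ρ₀)/Δz = 9.81 × 8.74 × 10⁻⁵ / 36 = 2.3817 × 10⁻⁵ s⁻².
N = √(2.3817 × 10⁻⁵) = 4.8803 × 10⁻³ rad s⁻¹ → T = 2π/N = 1.2875 × 10³ s = 21.458 min ≈ 21.5 min.

21.5 min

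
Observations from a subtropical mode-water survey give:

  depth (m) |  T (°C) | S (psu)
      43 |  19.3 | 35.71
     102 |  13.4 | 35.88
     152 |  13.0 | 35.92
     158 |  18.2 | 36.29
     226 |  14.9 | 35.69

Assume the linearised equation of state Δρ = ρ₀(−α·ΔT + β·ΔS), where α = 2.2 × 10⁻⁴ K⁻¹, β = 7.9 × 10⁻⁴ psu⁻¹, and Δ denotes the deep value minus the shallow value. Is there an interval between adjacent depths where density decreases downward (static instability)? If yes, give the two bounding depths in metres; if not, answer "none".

Evaluate Δρ/ρ₀ = −αΔT + βΔS across each adjacent pair:
  43–102 m: −αΔT+βΔS = −(2.2 × 10⁻⁴)(-5.9)+(7.9 × 10⁻⁴)(+0.17) = 1.4 × 10⁻³ → stable
  102–152 m: −αΔT+βΔS = −(2.2 × 10⁻⁴)(-0.4)+(7.9 × 10⁻⁴)(+0.04) = 1.2 × 10⁻⁴ → stable
  152–158 m: −αΔT+βΔS = −(2.2 × 10⁻⁴)(+5.2)+(7.9 × 10⁻⁴)(+0.37) = -8.5 × 10⁻⁴ → UNSTABLE
  158–226 m: −αΔT+βΔS = −(2.2 × 10⁻⁴)(-3.3)+(7.9 × 10⁻⁴)(-0.60) = 2.5 × 10⁻⁴ → stable
The 152–158 m interval has Δρ < 0: lighter water underlies denser water.

152–158 m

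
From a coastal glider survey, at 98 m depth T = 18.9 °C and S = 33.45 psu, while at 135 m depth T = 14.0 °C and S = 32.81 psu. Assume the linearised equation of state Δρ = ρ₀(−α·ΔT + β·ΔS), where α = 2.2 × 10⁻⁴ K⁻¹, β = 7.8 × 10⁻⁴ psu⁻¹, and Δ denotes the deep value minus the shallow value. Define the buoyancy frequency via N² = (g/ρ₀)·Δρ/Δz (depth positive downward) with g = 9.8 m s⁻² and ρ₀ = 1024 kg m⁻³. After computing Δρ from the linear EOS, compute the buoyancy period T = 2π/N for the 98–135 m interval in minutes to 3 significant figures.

8.46 min

ΔT = -4.9 K, ΔS = -0.64 psu (deep − shallow).
Δρ/ρ₀ = −αΔT + βΔS = 1.078 × 10⁻³ − 4.992 × 10⁻⁴ = 5.788 × 10⁻⁴, so Δρ ≈ 0.5927 kg m⁻³.
N² = (g/ρ₀)·Δρ/Δz = g·(Δρ/ρ₀)/Δz = 9.8 × 5.788 × 10⁻⁴ / 37 = 1.5330 × 10⁻⁴ s⁻².
N = √(1.5330 × 10⁻⁴) = 0.012381 rad s⁻¹ → T = 2π/N = 507.49 s = 8.4582 min ≈ 8.46 min.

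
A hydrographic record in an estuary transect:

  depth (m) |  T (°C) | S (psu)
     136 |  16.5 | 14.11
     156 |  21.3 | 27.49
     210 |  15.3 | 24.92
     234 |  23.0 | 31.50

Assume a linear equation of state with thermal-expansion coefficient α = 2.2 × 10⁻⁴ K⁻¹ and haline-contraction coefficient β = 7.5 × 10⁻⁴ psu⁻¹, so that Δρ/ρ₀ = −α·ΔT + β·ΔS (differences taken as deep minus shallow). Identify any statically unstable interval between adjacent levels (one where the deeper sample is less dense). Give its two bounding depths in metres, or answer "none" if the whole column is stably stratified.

156–210 m

Evaluate Δρ/ρ₀ = −αΔT + βΔS across each adjacent pair:
  136–156 m: −αΔT+βΔS = −(2.2 × 10⁻⁴)(+4.8)+(7.5 × 10⁻⁴)(+13.38) = 9.0 × 10⁻³ → stable
  156–210 m: −αΔT+βΔS = −(2.2 × 10⁻⁴)(-6.0)+(7.5 × 10⁻⁴)(-2.57) = -6.1 × 10⁻⁴ → UNSTABLE
  210–234 m: −αΔT+βΔS = −(2.2 × 10⁻⁴)(+7.7)+(7.5 × 10⁻⁴)(+6.58) = 3.2 × 10⁻³ → stable
The 156–210 m interval has Δρ < 0: lighter water underlies denser water.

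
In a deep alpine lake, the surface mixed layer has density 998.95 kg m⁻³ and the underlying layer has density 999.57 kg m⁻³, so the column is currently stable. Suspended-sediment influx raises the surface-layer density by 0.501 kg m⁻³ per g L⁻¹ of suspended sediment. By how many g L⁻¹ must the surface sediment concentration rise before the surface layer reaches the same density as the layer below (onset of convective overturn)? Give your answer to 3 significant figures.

Density deficit of the surface layer: 999.57 − 998.95 = 0.62 kg m⁻³.
Required change = 0.62 / 0.501 = 1.24 g L⁻¹.

1.24 g L⁻¹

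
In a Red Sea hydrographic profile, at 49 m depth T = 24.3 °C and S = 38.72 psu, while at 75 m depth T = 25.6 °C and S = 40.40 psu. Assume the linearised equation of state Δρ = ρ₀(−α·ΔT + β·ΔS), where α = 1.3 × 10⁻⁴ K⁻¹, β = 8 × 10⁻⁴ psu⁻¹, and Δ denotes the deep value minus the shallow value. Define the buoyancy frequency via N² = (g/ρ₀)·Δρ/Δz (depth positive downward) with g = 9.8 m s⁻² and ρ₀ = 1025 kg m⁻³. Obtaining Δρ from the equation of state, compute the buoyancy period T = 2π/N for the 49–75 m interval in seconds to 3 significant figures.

299 s

ΔT = +1.3 K, ΔS = +1.68 psu (deep − shallow).
Δρ/ρ₀ = −αΔT + βΔS = -1.69 × 10⁻⁴ + 1.344 × 10⁻³ = 1.175 × 10⁻³, so Δρ ≈ 1.204 kg m⁻³.
N² = (g/ρ₀)·Δρ/Δz = g·(Δρ/ρ₀)/Δz = 9.8 × 1.175 × 10⁻³ / 26 = 4.4288 × 10⁻⁴ s⁻².
N = √(4.4288 × 10⁻⁴) = 0.021045 rad s⁻¹ → T = 2π/N = 298.56 s ≈ 299 s.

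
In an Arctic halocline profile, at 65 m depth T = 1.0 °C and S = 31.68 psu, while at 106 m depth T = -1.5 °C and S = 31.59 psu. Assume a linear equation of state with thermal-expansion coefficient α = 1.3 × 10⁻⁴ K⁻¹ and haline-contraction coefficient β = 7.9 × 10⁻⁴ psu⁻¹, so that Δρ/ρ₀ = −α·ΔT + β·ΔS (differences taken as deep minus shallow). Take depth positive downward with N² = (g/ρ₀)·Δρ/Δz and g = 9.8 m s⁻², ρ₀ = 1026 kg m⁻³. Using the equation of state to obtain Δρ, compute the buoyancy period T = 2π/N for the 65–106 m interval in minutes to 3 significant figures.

ΔT = -2.5 K, ΔS = -0.09 psu (deep − shallow).
Δρ/ρ₀ = −αΔT + βΔS = 3.25 × 10⁻⁴ − 7.11 × 10⁻⁵ = 2.539 × 10⁻⁴, so Δρ ≈ 0.2605 kg m⁻³.
N² = (g/ρ₀)·Δρ/Δz = g·(Δρ/ρ₀)/Δz = 9.8 × 2.539 × 10⁻⁴ / 41 = 6.0688 × 10⁻⁵ s⁻².
N = √(6.0688 × 10⁻⁵) = 7.7903 × 10⁻³ rad s⁻¹ → T = 2π/N = 806.54 s = 13.442 min ≈ 13.4 min.

13.4 min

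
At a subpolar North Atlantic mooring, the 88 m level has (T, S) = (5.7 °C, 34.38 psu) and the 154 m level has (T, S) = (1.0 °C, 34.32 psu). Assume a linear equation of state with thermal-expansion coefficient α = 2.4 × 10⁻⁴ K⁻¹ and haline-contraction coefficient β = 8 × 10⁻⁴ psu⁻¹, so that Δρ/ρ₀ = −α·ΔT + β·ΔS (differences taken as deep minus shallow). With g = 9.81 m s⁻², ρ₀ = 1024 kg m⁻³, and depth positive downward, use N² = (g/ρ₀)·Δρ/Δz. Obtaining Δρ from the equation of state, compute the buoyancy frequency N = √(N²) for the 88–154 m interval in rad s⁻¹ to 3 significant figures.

ΔT = -4.7 K, ΔS = -0.06 psu (deep − shallow).
Δρ/ρ₀ = −αΔT + βΔS = 1.128 × 10⁻³ − 4.80 × 10⁻⁵ = 1.08 × 10⁻³, so Δρ ≈ 1.106 kg m⁻³.
N² = (g/ρ₀)·Δρ/Δz = g·(Δρ/ρ₀)/Δz = 9.81 × 1.08 × 10⁻³ / 66 = 1.6053 × 10⁻⁴ s⁻².
N = √(1.6053 × 10⁻⁴) = 0.012670 rad s⁻¹ ≈ 0.0127 rad s⁻¹.

0.0127 rad s⁻¹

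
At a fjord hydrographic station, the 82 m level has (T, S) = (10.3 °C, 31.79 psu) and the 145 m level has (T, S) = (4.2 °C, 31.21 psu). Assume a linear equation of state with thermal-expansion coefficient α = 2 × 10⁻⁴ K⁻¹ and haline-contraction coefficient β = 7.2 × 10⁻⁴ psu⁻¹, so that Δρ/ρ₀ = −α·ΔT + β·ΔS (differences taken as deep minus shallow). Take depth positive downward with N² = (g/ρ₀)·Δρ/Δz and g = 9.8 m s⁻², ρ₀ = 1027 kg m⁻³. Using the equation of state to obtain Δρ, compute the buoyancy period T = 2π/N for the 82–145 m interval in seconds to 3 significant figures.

ΔT = -6.1 K, ΔS = -0.58 psu (deep − shallow).
Δρ/ρ₀ = −αΔT + βΔS = 1.22 × 10⁻³ − 4.176 × 10⁻⁴ = 8.024 × 10⁻⁴, so Δρ ≈ 0.8241 kg m⁻³.
N² = (g/ρ₀)·Δρ/Δz = g·(Δρ/ρ₀)/Δz = 9.8 × 8.024 × 10⁻⁴ / 63 = 1.2482 × 10⁻⁴ s⁻².
N = √(1.2482 × 10⁻⁴) = 0.011172 rad s⁻¹ → T = 2π/N = 562.40 s ≈ 562 s.

562 s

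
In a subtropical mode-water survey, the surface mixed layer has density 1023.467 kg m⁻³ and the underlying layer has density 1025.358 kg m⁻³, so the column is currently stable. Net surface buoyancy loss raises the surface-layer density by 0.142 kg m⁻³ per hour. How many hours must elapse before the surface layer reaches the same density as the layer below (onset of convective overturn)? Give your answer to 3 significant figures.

13.3 hours

Density deficit of the surface layer: 1025.358 − 1023.467 = 1.891 kg m⁻³.
Required change = 1.891 / 0.142 = 13.3 hours.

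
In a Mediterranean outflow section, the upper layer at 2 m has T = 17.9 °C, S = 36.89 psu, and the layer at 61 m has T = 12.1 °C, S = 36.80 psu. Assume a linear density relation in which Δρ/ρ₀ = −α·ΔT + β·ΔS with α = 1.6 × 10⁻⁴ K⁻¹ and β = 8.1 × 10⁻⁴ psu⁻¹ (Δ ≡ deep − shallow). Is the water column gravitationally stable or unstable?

ΔT = 12.1 − 17.9 = -5.8 K and ΔS = 36.80 − 36.89 = -0.09 psu (deep − shallow).
−αΔT = 9.28 × 10⁻⁴; βΔS = -7.29 × 10⁻⁵; sum Δρ/ρ₀ = 8.551 × 10⁻⁴.
Δρ/ρ₀ > 0, so Δρ > 0: deeper water is denser → statically stable.

stable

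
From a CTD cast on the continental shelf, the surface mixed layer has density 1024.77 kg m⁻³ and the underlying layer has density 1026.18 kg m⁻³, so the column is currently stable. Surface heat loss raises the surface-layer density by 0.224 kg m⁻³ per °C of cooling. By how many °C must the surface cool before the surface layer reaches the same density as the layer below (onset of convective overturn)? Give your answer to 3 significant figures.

Density deficit of the surface layer: 1026.18 − 1024.77 = 1.41 kg m⁻³.
Required change = 1.41 / 0.224 = 6.29 °C.

6.29 °C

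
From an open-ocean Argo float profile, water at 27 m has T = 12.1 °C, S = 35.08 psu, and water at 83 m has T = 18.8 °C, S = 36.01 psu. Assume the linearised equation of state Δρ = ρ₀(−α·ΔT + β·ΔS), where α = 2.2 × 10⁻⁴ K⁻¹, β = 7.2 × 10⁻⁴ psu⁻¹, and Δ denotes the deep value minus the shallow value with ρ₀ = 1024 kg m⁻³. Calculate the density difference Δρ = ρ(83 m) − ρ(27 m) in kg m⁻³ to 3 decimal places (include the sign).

ΔT = +6.7 K, ΔS = +0.93 psu (deep − shallow).
Δρ/ρ₀ = −(2.2 × 10⁻⁴)(+6.7) + (7.2 × 10⁻⁴)(+0.93) = -8.044 × 10⁻⁴.
Δρ = 1024 × (-8.044 × 10⁻⁴) = -0.824 kg m⁻³.
Negative Δρ: lighter below, statically unstable.

-0.824 kg m⁻³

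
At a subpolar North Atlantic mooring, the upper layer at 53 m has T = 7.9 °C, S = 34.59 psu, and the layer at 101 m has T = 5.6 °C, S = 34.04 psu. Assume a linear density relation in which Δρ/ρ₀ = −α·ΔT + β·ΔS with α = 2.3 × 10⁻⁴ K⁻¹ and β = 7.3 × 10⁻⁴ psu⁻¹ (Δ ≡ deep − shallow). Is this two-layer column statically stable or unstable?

ΔT = 5.6 − 7.9 = -2.3 K and ΔS = 34.04 − 34.59 = -0.55 psu (deep − shallow).
−αΔT = 5.29 × 10⁻⁴; βΔS = -4.015 × 10⁻⁴; sum Δρ/ρ₀ = 1.275 × 10⁻⁴.
Δρ/ρ₀ > 0, so Δρ > 0: deeper water is denser → statically stable.

stable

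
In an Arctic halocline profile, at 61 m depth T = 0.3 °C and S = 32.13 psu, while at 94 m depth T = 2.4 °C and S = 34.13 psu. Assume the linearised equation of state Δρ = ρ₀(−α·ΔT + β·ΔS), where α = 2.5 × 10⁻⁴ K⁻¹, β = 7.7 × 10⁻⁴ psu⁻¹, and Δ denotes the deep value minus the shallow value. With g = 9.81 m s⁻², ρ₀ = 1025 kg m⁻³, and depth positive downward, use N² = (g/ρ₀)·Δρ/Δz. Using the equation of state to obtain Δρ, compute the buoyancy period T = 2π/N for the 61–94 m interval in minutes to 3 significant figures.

ΔT = +2.1 K, ΔS = +2.00 psu (deep − shallow).
Δρ/ρ₀ = −αΔT + βΔS = -5.25 × 10⁻⁴ + 1.54 × 10⁻³ = 1.015 × 10⁻³, so Δρ ≈ 1.040 kg m⁻³.
N² = (g/ρ₀)·Δρ/Δz = g·(Δρ/ρ₀)/Δz = 9.81 × 1.015 × 10⁻³ / 33 = 3.0173 × 10⁻⁴ s⁻².
N = √(3.0173 × 10⁻⁴) = 0.017370 rad s⁻¹ → T = 2π/N = 361.73 s = 6.0288 min ≈ 6.03 min.

6.03 min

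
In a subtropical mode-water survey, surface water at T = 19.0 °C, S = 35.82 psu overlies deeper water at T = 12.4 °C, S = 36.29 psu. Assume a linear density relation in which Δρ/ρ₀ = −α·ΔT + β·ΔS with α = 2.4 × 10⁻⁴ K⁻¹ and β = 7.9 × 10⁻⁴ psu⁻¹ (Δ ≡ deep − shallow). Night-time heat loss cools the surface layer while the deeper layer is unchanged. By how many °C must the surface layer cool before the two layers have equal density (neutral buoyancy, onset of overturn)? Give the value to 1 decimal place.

8.1 °C

Neutral buoyancy requires Δρ = 0, i.e. −α(T_deep − T_surf′) + β(S_deep − S_surf) = 0.
T_surf′ = T_deep − (β/α)·ΔS = 12.4 − (7.9 × 10⁻⁴/2.4 × 10⁻⁴)·(+0.47) = 10.853 °C.
Cooling required: 19.0 − (10.853) = 8.147 °C.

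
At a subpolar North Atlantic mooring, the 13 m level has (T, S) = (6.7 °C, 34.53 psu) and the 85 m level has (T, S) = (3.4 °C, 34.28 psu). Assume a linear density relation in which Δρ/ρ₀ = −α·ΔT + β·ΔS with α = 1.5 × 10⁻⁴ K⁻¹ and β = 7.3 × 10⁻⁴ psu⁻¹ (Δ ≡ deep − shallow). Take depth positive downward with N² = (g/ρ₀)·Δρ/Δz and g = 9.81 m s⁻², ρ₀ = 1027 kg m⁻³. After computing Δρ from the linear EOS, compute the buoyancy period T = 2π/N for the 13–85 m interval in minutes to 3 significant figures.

ΔT = -3.3 K, ΔS = -0.25 psu (deep − shallow).
Δρ/ρ₀ = −αΔT + βΔS = 4.95 × 10⁻⁴ − 1.825 × 10⁻⁴ = 3.125 × 10⁻⁴, so Δρ ≈ 0.3209 kg m⁻³.
N² = (g/ρ₀)·Δρ/Δz = g·(Δρ/ρ₀)/Δz = 9.81 × 3.125 × 10⁻⁴ / 72 = 4.2578 × 10⁻⁵ s⁻².
N = √(4.2578 × 10⁻⁵) = 6.5252 × 10⁻³ rad s⁻¹ → T = 2π/N = 962.91 s = 16.049 min ≈ 16.0 min.

16.0 min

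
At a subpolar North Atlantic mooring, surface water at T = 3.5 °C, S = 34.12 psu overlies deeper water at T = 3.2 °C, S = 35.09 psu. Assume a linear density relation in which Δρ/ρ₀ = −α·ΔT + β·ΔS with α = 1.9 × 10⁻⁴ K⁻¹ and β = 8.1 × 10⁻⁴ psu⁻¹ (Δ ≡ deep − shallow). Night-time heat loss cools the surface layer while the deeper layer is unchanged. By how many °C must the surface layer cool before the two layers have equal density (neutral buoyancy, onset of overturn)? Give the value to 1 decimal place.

4.4 °C

Neutral buoyancy requires Δρ = 0, i.e. −α(T_deep − T_surf′) + β(S_deep − S_surf) = 0.
T_surf′ = T_deep − (β/α)·ΔS = 3.2 − (8.1 × 10⁻⁴/1.9 × 10⁻⁴)·(+0.97) = -0.935 °C.
Cooling required: 3.5 − (-0.935) = 4.435 °C.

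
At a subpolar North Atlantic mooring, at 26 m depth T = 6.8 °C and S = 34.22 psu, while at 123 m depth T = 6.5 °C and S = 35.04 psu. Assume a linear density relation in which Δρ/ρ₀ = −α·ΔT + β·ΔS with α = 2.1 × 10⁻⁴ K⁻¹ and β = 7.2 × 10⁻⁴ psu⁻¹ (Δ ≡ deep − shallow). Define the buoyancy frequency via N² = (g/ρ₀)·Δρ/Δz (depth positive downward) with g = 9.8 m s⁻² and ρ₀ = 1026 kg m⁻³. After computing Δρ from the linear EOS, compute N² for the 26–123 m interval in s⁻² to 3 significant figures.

ΔT = -0.3 K, ΔS = +0.82 psu (deep − shallow).
Δρ/ρ₀ = −αΔT + βΔS = 6.30 × 10⁻⁵ + 5.904 × 10⁻⁴ = 6.534 × 10⁻⁴, so Δρ ≈ 0.6704 kg m⁻³.
N² = (g/ρ₀)·Δρ/Δz = g·(Δρ/ρ₀)/Δz = 9.8 × 6.534 × 10⁻⁴ / 97 = 6.6014 × 10⁻⁵ s⁻² ≈ 6.60 × 10⁻⁵ s⁻².

6.60 × 10⁻⁵ s⁻²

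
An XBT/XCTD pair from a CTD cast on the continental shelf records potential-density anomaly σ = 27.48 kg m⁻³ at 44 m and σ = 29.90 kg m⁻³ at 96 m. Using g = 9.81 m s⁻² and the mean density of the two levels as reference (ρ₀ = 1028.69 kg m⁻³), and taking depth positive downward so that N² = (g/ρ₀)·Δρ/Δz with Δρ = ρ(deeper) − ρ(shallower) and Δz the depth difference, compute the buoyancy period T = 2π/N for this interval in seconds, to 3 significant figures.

Δρ = 1029.90 − 1027.48 = 2.42 kg m⁻³ over Δz = 96 − 44 = 52 m.
N² = (9.81/1028.69) × (2.42/52) = 4.4381 × 10⁻⁴ s⁻².
N = √(4.4381 × 10⁻⁴) = 0.021067 rad s⁻¹, so T = 2π/N = 298.25 s ≈ 298 s.
A positive N² confirms static stability across the interval.

298 s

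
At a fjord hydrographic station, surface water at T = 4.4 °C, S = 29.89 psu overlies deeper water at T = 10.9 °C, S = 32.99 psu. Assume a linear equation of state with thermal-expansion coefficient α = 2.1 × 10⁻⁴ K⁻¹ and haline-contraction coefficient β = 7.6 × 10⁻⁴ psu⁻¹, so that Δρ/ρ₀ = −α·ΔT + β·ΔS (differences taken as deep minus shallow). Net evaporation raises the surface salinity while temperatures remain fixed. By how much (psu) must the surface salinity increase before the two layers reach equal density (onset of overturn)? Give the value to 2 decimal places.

Neutral buoyancy requires −α(T_deep − T_surf) + β(S_deep − S_surf′) = 0.
S_surf′ = S_deep − (α/β)·ΔT = 32.99 − (2.1 × 10⁻⁴/7.6 × 10⁻⁴)·(+6.5) = 31.1939 psu.
Increase required: 31.1939 − 29.89 = 1.3039 psu.

1.30 psu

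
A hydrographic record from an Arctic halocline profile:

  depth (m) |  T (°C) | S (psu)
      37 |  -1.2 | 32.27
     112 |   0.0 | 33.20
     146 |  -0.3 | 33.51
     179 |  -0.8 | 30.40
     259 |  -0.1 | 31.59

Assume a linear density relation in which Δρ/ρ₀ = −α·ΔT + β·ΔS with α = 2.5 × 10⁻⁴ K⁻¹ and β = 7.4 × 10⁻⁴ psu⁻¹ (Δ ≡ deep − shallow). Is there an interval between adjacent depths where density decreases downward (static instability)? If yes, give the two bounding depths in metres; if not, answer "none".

146–179 m

Evaluate Δρ/ρ₀ = −αΔT + βΔS across each adjacent pair:
  37–112 m: −αΔT+βΔS = −(2.5 × 10⁻⁴)(+1.2)+(7.4 × 10⁻⁴)(+0.93) = 3.9 × 10⁻⁴ → stable
  112–146 m: −αΔT+βΔS = −(2.5 × 10⁻⁴)(-0.3)+(7.4 × 10⁻⁴)(+0.31) = 3.0 × 10⁻⁴ → stable
  146–179 m: −αΔT+βΔS = −(2.5 × 10⁻⁴)(-0.5)+(7.4 × 10⁻⁴)(-3.11) = -2.2 × 10⁻³ → UNSTABLE
  179–259 m: −αΔT+βΔS = −(2.5 × 10⁻⁴)(+0.7)+(7.4 × 10⁻⁴)(+1.19) = 7.1 × 10⁻⁴ → stable
The 146–179 m interval has Δρ < 0: lighter water underlies denser water.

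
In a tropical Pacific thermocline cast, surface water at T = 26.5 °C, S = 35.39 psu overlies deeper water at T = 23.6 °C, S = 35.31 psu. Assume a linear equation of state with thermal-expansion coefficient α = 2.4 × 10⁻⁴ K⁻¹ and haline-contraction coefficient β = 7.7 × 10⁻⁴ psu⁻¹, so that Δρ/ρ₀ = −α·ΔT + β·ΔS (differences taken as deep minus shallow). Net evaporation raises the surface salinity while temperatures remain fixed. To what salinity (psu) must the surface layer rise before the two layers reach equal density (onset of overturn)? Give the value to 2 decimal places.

Neutral buoyancy requires −α(T_deep − T_surf) + β(S_deep − S_surf′) = 0.
S_surf′ = S_deep − (α/β)·ΔT = 35.31 − (2.4 × 10⁻⁴/7.7 × 10⁻⁴)·(-2.9) = 36.2139 psu.
Increase required: 36.2139 − 35.39 = 0.8239 psu.

36.21 psu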